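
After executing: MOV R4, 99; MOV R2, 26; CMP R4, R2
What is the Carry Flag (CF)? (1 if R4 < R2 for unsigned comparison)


Register state trace:
  MOV R4, 99  → R4 = 99
  MOV R2, 26  → R2 = 26
  CMP R4, R2  → unsigned 99 - 26: no borrow
  99 >= 26, so CF = 0
CF = 0

0


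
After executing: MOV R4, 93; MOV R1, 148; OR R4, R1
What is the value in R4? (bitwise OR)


Register state trace:
  MOV R4, 93  → R4 = 93 (0b01011101)
  MOV R1, 148  → R1 = 148 (0b10010100)
  OR R4, R1   → R4 = 93 OR 148 = 221 (0b11011101)
Final: R4 = 221

221


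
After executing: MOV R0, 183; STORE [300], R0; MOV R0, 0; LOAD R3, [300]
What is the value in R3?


Register and memory trace:
  MOV R0, 183  → R0 = 183
  STORE [300], R0  → mem[300] = 183
  MOV R0, 0  → R0 = 0
  LOAD R3, [300]  → R3 = mem[300] = 183
Final: R3 = 183

183


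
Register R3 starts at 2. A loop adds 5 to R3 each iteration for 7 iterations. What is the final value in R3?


Starting value: R3 = 2
  Iter 1: R3 = 2 + 5 = 7
  Iter 2: R3 = 7 + 5 = 12
  Iter 3: R3 = 12 + 5 = 17
  Iter 4: R3 = 17 + 5 = 22
  Iter 5: R3 = 22 + 5 = 27
  Iter 6: R3 = 27 + 5 = 32
  Iter 7: R3 = 32 + 5 = 37
Final: R3 = 37

37


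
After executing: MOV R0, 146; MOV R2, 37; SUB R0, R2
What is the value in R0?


Register state trace:
  MOV R0, 146  → R0 = 146
  MOV R2, 37  → R2 = 37
  SUB R0, R2  → R0 = 146 - 37 = 109
Final: R0 = 109

109


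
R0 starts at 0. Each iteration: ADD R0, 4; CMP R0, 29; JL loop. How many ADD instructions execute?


Loop trace (R0 starts at 0, target 29, step 4):
  ADD #1: R0 = 0 + 4 = 4  → 4 < 29, loop
  ADD #2: R0 = 4 + 4 = 8  → 8 < 29, loop
  ADD #3: R0 = 8 + 4 = 12  → 12 < 29, loop
  ADD #4: R0 = 12 + 4 = 16  → 16 < 29, loop
  ADD #5: R0 = 16 + 4 = 20  → 20 < 29, loop
  ADD #6: R0 = 20 + 4 = 24  → 24 < 29, loop
  ADD #7: R0 = 24 + 4 = 28  → 28 < 29, loop
  ADD #8: R0 = 28 + 4 = 32  → 32 >= 29, exit
Total ADD instructions: 8

8


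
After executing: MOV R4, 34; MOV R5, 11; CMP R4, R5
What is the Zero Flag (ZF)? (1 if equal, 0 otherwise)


Register state trace:
  MOV R4, 34  → R4 = 34
  MOV R5, 11  → R5 = 11
  CMP R4, R5  → computes 34 - 11 = 23
  Result is nonzero, so values are not equal
ZF = 0

0


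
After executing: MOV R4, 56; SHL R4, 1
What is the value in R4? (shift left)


Register state trace:
  MOV R4, 56  → R4 = 56
  SHL R4, 1  → R4 = 56 << 1 = 56 * 2^1 = 112
Final: R4 = 112

112


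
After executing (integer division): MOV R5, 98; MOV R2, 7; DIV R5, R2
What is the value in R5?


Register state trace:
  MOV R5, 98  → R5 = 98
  MOV R2, 7  → R2 = 7
  DIV R5, R2  → R5 = 98 // 7 = 14
Final: R5 = 14

14


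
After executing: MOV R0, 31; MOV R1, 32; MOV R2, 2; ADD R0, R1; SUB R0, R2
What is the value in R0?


Register state trace:
  MOV R0, 31  → R0 = 31
  MOV R1, 32  → R1 = 32
  MOV R2, 2  → R2 = 2
  ADD R0, R1  → R0 = 31 + 32 = 63
  SUB R0, R2  → R0 = 63 - 2 = 61
Final: R0 = 61

61


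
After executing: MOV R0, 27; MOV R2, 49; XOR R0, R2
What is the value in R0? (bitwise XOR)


Register state trace:
  MOV R0, 27  → R0 = 27 (0b00011011)
  MOV R2, 49  → R2 = 49 (0b00110001)
  XOR R0, R2  → R0 = 27 XOR 49 = 42 (0b00101010)
Final: R0 = 42

42


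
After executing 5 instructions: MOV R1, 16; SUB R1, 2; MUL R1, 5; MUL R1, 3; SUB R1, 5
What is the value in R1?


Register state trace:
  MOV R1, 16  → R1 = 16
  SUB R1, 2  → R1 = 16 - 2 = 14
  MUL R1, 5  → R1 = 14 * 5 = 70
  MUL R1, 3  → R1 = 70 * 3 = 210
  SUB R1, 5  → R1 = 210 - 5 = 205
Final: R1 = 205

205


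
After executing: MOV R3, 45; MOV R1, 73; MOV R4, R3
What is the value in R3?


Register state trace:
  MOV R3, 45  → R3 = 45
  MOV R1, 73  → R1 = 73
  MOV R4, R3  → R4 = 45
Final: R3 = 45

45


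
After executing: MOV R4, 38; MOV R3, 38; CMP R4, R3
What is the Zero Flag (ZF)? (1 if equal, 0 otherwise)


Register state trace:
  MOV R4, 38  → R4 = 38
  MOV R3, 38  → R3 = 38
  CMP R4, R3  → computes 38 - 38 = 0
  Result is zero, so values are equal
ZF = 1

1


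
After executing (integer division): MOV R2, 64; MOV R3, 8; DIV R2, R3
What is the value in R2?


Register state trace:
  MOV R2, 64  → R2 = 64
  MOV R3, 8  → R3 = 8
  DIV R2, R3  → R2 = 64 // 8 = 8
Final: R2 = 8

8


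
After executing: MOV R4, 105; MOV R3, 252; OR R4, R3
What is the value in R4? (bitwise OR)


Register state trace:
  MOV R4, 105  → R4 = 105 (0b01101001)
  MOV R3, 252  → R3 = 252 (0b11111100)
  OR R4, R3   → R4 = 105 OR 252 = 253 (0b11111101)
Final: R4 = 253

253


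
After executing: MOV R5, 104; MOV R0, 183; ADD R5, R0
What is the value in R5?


Register state trace:
  MOV R5, 104  → R5 = 104
  MOV R0, 183  → R0 = 183
  ADD R5, R0  → R5 = 104 + 183 = 287
Final: R5 = 287

287


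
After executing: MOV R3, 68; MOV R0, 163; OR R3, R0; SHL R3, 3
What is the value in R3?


Register state trace:
  MOV R3, 68  → R3 = 68 (0b01000100)
  MOV R0, 163  → R0 = 163 (0b10100011)
  OR R3, R0  → R3 = 68 OR 163 = 231 (0b11100111)
  SHL R3, 3  → R3 = 231 << 3 = 1848
Final: R3 = 1848

1848


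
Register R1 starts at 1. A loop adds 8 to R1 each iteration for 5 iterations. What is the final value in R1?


Starting value: R1 = 1
  Iter 1: R1 = 1 + 8 = 9
  Iter 2: R1 = 9 + 8 = 17
  Iter 3: R1 = 17 + 8 = 25
  Iter 4: R1 = 25 + 8 = 33
  Iter 5: R1 = 33 + 8 = 41
Final: R1 = 41

41


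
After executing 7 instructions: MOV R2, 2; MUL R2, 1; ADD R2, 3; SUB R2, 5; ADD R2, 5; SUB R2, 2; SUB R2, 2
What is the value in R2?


Register state trace:
  MOV R2, 2  → R2 = 2
  MUL R2, 1  → R2 = 2 * 1 = 2
  ADD R2, 3  → R2 = 2 + 3 = 5
  SUB R2, 5  → R2 = 5 - 5 = 0
  ADD R2, 5  → R2 = 0 + 5 = 5
  SUB R2, 2  → R2 = 5 - 2 = 3
  SUB R2, 2  → R2 = 3 - 2 = 1
Final: R2 = 1

1


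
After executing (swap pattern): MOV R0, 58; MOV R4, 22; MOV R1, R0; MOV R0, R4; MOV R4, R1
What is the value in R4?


Register state trace (swap pattern):
  MOV R0, 58  → R0 = 58
  MOV R4, 22  → R4 = 22
  MOV R1, R0  → R1 = 58  (save R0)
  MOV R0, R4  → R0 = 22  (R0 gets R4's value)
  MOV R4, R1  → R4 = 58  (R4 gets saved value)
Final: R4 = 58

58


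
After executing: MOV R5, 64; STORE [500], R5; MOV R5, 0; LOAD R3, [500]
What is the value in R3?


Register and memory trace:
  MOV R5, 64  → R5 = 64
  STORE [500], R5  → mem[500] = 64
  MOV R5, 0  → R5 = 0
  LOAD R3, [500]  → R3 = mem[500] = 64
Final: R3 = 64

64


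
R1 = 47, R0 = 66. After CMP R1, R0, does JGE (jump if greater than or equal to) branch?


Trace:
  R1 = 47, R0 = 66
  CMP R1, R0  → compares 47 vs 66
  JGE checks: is 47 greater than or equal to 66?
  47 < 66, so condition is false
Branch taken: No

No


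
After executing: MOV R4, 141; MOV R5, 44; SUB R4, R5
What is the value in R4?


Register state trace:
  MOV R4, 141  → R4 = 141
  MOV R5, 44  → R5 = 44
  SUB R4, R5  → R4 = 141 - 44 = 97
Final: R4 = 97

97


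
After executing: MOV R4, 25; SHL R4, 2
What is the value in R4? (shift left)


Register state trace:
  MOV R4, 25  → R4 = 25
  SHL R4, 2  → R4 = 25 << 2 = 25 * 2^2 = 100
Final: R4 = 100

100


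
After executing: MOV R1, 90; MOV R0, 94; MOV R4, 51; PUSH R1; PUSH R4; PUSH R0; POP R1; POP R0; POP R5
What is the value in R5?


Stack trace (top is rightmost):
  MOV R1, 90  → R1 = 90
  MOV R0, 94  → R0 = 94
  MOV R4, 51  → R4 = 51
  PUSH R1  → stack: [90]
  PUSH R4  → stack: [90, 51]
  PUSH R0  → stack: [90, 51, 94]
  POP R1  → R1 = 94, stack: [90, 51]
  POP R0  → R0 = 51, stack: [90]
  POP R5  → R5 = 90, stack: []
Final: R5 = 90

90


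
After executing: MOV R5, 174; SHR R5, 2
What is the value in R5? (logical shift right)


Register state trace:
  MOV R5, 174  → R5 = 174
  SHR R5, 2  → R5 = 174 >> 2 = 174 // 2^2 = 43
Final: R5 = 43

43


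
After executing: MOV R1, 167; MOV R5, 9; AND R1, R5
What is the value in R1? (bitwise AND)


Register state trace:
  MOV R1, 167  → R1 = 167 (0b10100111)
  MOV R5, 9  → R5 = 9 (0b00001001)
  AND R1, R5  → R1 = 167 AND 9 = 1 (0b00000001)
Final: R1 = 1

1


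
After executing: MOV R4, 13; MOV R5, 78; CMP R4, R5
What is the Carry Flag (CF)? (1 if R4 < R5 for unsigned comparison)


Register state trace:
  MOV R4, 13  → R4 = 13
  MOV R5, 78  → R5 = 78
  CMP R4, R5  → unsigned 13 - 78: borrow occurs
  13 < 78, so CF = 1
CF = 1

1


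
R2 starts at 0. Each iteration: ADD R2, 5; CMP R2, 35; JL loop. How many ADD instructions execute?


Loop trace (R2 starts at 0, target 35, step 5):
  ADD #1: R2 = 0 + 5 = 5  → 5 < 35, loop
  ADD #2: R2 = 5 + 5 = 10  → 10 < 35, loop
  ADD #3: R2 = 10 + 5 = 15  → 15 < 35, loop
  ADD #4: R2 = 15 + 5 = 20  → 20 < 35, loop
  ADD #5: R2 = 20 + 5 = 25  → 25 < 35, loop
  ADD #6: R2 = 25 + 5 = 30  → 30 < 35, loop
  ADD #7: R2 = 30 + 5 = 35  → 35 >= 35, exit
Total ADD instructions: 7

7


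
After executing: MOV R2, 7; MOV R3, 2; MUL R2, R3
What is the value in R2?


Register state trace:
  MOV R2, 7  → R2 = 7
  MOV R3, 2  → R3 = 2
  MUL R2, R3  → R2 = 7 * 2 = 14
Final: R2 = 14

14


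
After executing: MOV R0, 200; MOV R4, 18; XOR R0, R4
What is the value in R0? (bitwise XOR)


Register state trace:
  MOV R0, 200  → R0 = 200 (0b11001000)
  MOV R4, 18  → R4 = 18 (0b00010010)
  XOR R0, R4  → R0 = 200 XOR 18 = 218 (0b11011010)
Final: R0 = 218

218


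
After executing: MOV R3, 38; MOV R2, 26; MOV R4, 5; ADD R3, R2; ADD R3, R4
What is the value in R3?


Register state trace:
  MOV R3, 38  → R3 = 38
  MOV R2, 26  → R2 = 26
  MOV R4, 5  → R4 = 5
  ADD R3, R2  → R3 = 38 + 26 = 64
  ADD R3, R4  → R3 = 64 + 5 = 69
Final: R3 = 69

69


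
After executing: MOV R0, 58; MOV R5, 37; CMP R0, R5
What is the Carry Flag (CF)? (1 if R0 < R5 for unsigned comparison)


Register state trace:
  MOV R0, 58  → R0 = 58
  MOV R5, 37  → R5 = 37
  CMP R0, R5  → unsigned 58 - 37: no borrow
  58 >= 37, so CF = 0
CF = 0

0


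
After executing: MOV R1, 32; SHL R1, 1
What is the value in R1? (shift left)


Register state trace:
  MOV R1, 32  → R1 = 32
  SHL R1, 1  → R1 = 32 << 1 = 32 * 2^1 = 64
Final: R1 = 64

64


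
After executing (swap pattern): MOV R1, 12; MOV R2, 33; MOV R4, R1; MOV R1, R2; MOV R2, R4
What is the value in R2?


Register state trace (swap pattern):
  MOV R1, 12  → R1 = 12
  MOV R2, 33  → R2 = 33
  MOV R4, R1  → R4 = 12  (save R1)
  MOV R1, R2  → R1 = 33  (R1 gets R2's value)
  MOV R2, R4  → R2 = 12  (R2 gets saved value)
Final: R2 = 12

12


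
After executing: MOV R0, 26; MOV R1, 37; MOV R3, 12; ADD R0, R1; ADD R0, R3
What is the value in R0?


Register state trace:
  MOV R0, 26  → R0 = 26
  MOV R1, 37  → R1 = 37
  MOV R3, 12  → R3 = 12
  ADD R0, R1  → R0 = 26 + 37 = 63
  ADD R0, R3  → R0 = 63 + 12 = 75
Final: R0 = 75

75


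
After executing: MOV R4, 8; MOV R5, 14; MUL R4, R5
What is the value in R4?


Register state trace:
  MOV R4, 8  → R4 = 8
  MOV R5, 14  → R5 = 14
  MUL R4, R5  → R4 = 8 * 14 = 112
Final: R4 = 112

112


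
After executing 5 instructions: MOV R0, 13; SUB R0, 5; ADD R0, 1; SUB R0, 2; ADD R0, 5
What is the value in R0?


Register state trace:
  MOV R0, 13  → R0 = 13
  SUB R0, 5  → R0 = 13 - 5 = 8
  ADD R0, 1  → R0 = 8 + 1 = 9
  SUB R0, 2  → R0 = 9 - 2 = 7
  ADD R0, 5  → R0 = 7 + 5 = 12
Final: R0 = 12

12


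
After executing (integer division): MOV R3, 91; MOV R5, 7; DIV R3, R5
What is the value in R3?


Register state trace:
  MOV R3, 91  → R3 = 91
  MOV R5, 7  → R5 = 7
  DIV R3, R5  → R3 = 91 // 7 = 13
Final: R3 = 13

13


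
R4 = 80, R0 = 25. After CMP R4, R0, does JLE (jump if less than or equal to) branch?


Trace:
  R4 = 80, R0 = 25
  CMP R4, R0  → compares 80 vs 25
  JLE checks: is 80 less than or equal to 25?
  80 > 25, so condition is false
Branch taken: No

No


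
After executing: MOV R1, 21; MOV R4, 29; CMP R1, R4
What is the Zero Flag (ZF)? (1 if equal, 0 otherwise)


Register state trace:
  MOV R1, 21  → R1 = 21
  MOV R4, 29  → R4 = 29
  CMP R1, R4  → computes 21 - 29 = -8
  Result is nonzero, so values are not equal
ZF = 0

0


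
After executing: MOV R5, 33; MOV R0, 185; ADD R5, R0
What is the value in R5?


Register state trace:
  MOV R5, 33  → R5 = 33
  MOV R0, 185  → R0 = 185
  ADD R5, R0  → R5 = 33 + 185 = 218
Final: R5 = 218

218


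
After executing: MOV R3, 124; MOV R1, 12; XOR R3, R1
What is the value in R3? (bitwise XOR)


Register state trace:
  MOV R3, 124  → R3 = 124 (0b01111100)
  MOV R1, 12  → R1 = 12 (0b00001100)
  XOR R3, R1  → R3 = 124 XOR 12 = 112 (0b01110000)
Final: R3 = 112

112


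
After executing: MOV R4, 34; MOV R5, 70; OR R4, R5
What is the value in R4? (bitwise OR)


Register state trace:
  MOV R4, 34  → R4 = 34 (0b00100010)
  MOV R5, 70  → R5 = 70 (0b01000110)
  OR R4, R5   → R4 = 34 OR 70 = 102 (0b01100110)
Final: R4 = 102

102


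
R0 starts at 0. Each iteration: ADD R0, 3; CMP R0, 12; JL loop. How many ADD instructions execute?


Loop trace (R0 starts at 0, target 12, step 3):
  ADD #1: R0 = 0 + 3 = 3  → 3 < 12, loop
  ADD #2: R0 = 3 + 3 = 6  → 6 < 12, loop
  ADD #3: R0 = 6 + 3 = 9  → 9 < 12, loop
  ADD #4: R0 = 9 + 3 = 12  → 12 >= 12, exit
Total ADD instructions: 4

4


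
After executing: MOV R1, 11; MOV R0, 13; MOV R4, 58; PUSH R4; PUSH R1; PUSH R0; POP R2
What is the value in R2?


Stack trace (top is rightmost):
  MOV R1, 11  → R1 = 11
  MOV R0, 13  → R0 = 13
  MOV R4, 58  → R4 = 58
  PUSH R4  → stack: [58]
  PUSH R1  → stack: [58, 11]
  PUSH R0  → stack: [58, 11, 13]
  POP R2  → R2 = 13, stack: [58, 11]
Final: R2 = 13

13


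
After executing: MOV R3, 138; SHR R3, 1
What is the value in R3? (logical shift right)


Register state trace:
  MOV R3, 138  → R3 = 138
  SHR R3, 1  → R3 = 138 >> 1 = 138 // 2^1 = 69
Final: R3 = 69

69


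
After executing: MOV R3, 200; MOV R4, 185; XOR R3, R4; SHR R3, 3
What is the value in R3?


Register state trace:
  MOV R3, 200  → R3 = 200 (0b11001000)
  MOV R4, 185  → R4 = 185 (0b10111001)
  XOR R3, R4  → R3 = 200 XOR 185 = 113 (0b01110001)
  SHR R3, 3  → R3 = 113 >> 3 = 14
Final: R3 = 14

14


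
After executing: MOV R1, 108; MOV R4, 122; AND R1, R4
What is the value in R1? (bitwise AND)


Register state trace:
  MOV R1, 108  → R1 = 108 (0b01101100)
  MOV R4, 122  → R4 = 122 (0b01111010)
  AND R1, R4  → R1 = 108 AND 122 = 104 (0b01101000)
Final: R1 = 104

104


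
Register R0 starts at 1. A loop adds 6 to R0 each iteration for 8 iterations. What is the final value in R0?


Starting value: R0 = 1
  Iter 1: R0 = 1 + 6 = 7
  Iter 2: R0 = 7 + 6 = 13
  Iter 3: R0 = 13 + 6 = 19
  Iter 4: R0 = 19 + 6 = 25
  Iter 5: R0 = 25 + 6 = 31
  Iter 6: R0 = 31 + 6 = 37
  Iter 7: R0 = 37 + 6 = 43
  Iter 8: R0 = 43 + 6 = 49
Final: R0 = 49

49


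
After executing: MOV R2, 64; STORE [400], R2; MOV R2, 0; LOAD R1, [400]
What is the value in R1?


Register and memory trace:
  MOV R2, 64  → R2 = 64
  STORE [400], R2  → mem[400] = 64
  MOV R2, 0  → R2 = 0
  LOAD R1, [400]  → R1 = mem[400] = 64
Final: R1 = 64

64


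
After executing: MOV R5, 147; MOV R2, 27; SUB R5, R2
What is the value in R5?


Register state trace:
  MOV R5, 147  → R5 = 147
  MOV R2, 27  → R2 = 27
  SUB R5, R2  → R5 = 147 - 27 = 120
Final: R5 = 120

120


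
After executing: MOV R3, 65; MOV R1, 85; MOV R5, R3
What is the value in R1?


Register state trace:
  MOV R3, 65  → R3 = 65
  MOV R1, 85  → R1 = 85
  MOV R5, R3  → R5 = 65
Final: R1 = 85

85


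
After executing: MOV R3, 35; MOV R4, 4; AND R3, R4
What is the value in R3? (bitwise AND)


Register state trace:
  MOV R3, 35  → R3 = 35 (0b00100011)
  MOV R4, 4  → R4 = 4 (0b00000100)
  AND R3, R4  → R3 = 35 AND 4 = 0 (0b00000000)
Final: R3 = 0

0


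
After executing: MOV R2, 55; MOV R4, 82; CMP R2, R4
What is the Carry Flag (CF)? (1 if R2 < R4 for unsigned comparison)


Register state trace:
  MOV R2, 55  → R2 = 55
  MOV R4, 82  → R4 = 82
  CMP R2, R4  → unsigned 55 - 82: borrow occurs
  55 < 82, so CF = 1
CF = 1

1


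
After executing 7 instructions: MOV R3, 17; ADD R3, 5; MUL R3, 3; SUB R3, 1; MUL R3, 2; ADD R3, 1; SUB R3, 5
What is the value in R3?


Register state trace:
  MOV R3, 17  → R3 = 17
  ADD R3, 5  → R3 = 17 + 5 = 22
  MUL R3, 3  → R3 = 22 * 3 = 66
  SUB R3, 1  → R3 = 66 - 1 = 65
  MUL R3, 2  → R3 = 65 * 2 = 130
  ADD R3, 1  → R3 = 130 + 1 = 131
  SUB R3, 5  → R3 = 131 - 5 = 126
Final: R3 = 126

126


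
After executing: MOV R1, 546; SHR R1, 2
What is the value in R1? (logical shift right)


Register state trace:
  MOV R1, 546  → R1 = 546
  SHR R1, 2  → R1 = 546 >> 2 = 546 // 2^2 = 136
Final: R1 = 136

136


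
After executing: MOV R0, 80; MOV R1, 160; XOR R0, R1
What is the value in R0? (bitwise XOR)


Register state trace:
  MOV R0, 80  → R0 = 80 (0b01010000)
  MOV R1, 160  → R1 = 160 (0b10100000)
  XOR R0, R1  → R0 = 80 XOR 160 = 240 (0b11110000)
Final: R0 = 240

240


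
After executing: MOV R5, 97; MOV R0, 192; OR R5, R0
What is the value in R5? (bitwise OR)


Register state trace:
  MOV R5, 97  → R5 = 97 (0b01100001)
  MOV R0, 192  → R0 = 192 (0b11000000)
  OR R5, R0   → R5 = 97 OR 192 = 225 (0b11100001)
Final: R5 = 225

225


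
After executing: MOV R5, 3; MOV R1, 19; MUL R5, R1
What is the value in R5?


Register state trace:
  MOV R5, 3  → R5 = 3
  MOV R1, 19  → R1 = 19
  MUL R5, R1  → R5 = 3 * 19 = 57
Final: R5 = 57

57


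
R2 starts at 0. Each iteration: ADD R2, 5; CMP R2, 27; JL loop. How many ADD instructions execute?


Loop trace (R2 starts at 0, target 27, step 5):
  ADD #1: R2 = 0 + 5 = 5  → 5 < 27, loop
  ADD #2: R2 = 5 + 5 = 10  → 10 < 27, loop
  ADD #3: R2 = 10 + 5 = 15  → 15 < 27, loop
  ADD #4: R2 = 15 + 5 = 20  → 20 < 27, loop
  ADD #5: R2 = 20 + 5 = 25  → 25 < 27, loop
  ADD #6: R2 = 25 + 5 = 30  → 30 >= 27, exit
Total ADD instructions: 6

6


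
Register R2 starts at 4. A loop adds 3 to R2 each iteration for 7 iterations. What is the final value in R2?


Starting value: R2 = 4
  Iter 1: R2 = 4 + 3 = 7
  Iter 2: R2 = 7 + 3 = 10
  Iter 3: R2 = 10 + 3 = 13
  Iter 4: R2 = 13 + 3 = 16
  Iter 5: R2 = 16 + 3 = 19
  Iter 6: R2 = 19 + 3 = 22
  Iter 7: R2 = 22 + 3 = 25
Final: R2 = 25

25


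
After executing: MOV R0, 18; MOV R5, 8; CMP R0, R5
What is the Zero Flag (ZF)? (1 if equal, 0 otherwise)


Register state trace:
  MOV R0, 18  → R0 = 18
  MOV R5, 8  → R5 = 8
  CMP R0, R5  → computes 18 - 8 = 10
  Result is nonzero, so values are not equal
ZF = 0

0


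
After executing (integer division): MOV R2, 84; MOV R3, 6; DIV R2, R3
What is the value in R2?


Register state trace:
  MOV R2, 84  → R2 = 84
  MOV R3, 6  → R3 = 6
  DIV R2, R3  → R2 = 84 // 6 = 14
Final: R2 = 14

14


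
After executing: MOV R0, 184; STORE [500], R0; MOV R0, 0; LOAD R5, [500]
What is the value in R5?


Register and memory trace:
  MOV R0, 184  → R0 = 184
  STORE [500], R0  → mem[500] = 184
  MOV R0, 0  → R0 = 0
  LOAD R5, [500]  → R5 = mem[500] = 184
Final: R5 = 184

184


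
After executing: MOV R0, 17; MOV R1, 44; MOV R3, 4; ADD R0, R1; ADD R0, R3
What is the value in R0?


Register state trace:
  MOV R0, 17  → R0 = 17
  MOV R1, 44  → R1 = 44
  MOV R3, 4  → R3 = 4
  ADD R0, R1  → R0 = 17 + 44 = 61
  ADD R0, R3  → R0 = 61 + 4 = 65
Final: R0 = 65

65


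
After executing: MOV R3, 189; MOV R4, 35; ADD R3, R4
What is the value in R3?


Register state trace:
  MOV R3, 189  → R3 = 189
  MOV R4, 35  → R4 = 35
  ADD R3, R4  → R3 = 189 + 35 = 224
Final: R3 = 224

224


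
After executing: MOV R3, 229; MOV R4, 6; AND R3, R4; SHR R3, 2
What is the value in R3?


Register state trace:
  MOV R3, 229  → R3 = 229 (0b11100101)
  MOV R4, 6  → R4 = 6 (0b00000110)
  AND R3, R4  → R3 = 229 AND 6 = 4 (0b00000100)
  SHR R3, 2  → R3 = 4 >> 2 = 1
Final: R3 = 1

1


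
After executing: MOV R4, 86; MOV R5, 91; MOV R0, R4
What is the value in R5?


Register state trace:
  MOV R4, 86  → R4 = 86
  MOV R5, 91  → R5 = 91
  MOV R0, R4  → R0 = 86
Final: R5 = 91

91


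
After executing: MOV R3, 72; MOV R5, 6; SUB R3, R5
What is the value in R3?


Register state trace:
  MOV R3, 72  → R3 = 72
  MOV R5, 6  → R5 = 6
  SUB R3, R5  → R3 = 72 - 6 = 66
Final: R3 = 66

66


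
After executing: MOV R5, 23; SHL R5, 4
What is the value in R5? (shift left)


Register state trace:
  MOV R5, 23  → R5 = 23
  SHL R5, 4  → R5 = 23 << 4 = 23 * 2^4 = 368
Final: R5 = 368

368


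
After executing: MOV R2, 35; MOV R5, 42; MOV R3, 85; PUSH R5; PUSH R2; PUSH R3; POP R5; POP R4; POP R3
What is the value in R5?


Stack trace (top is rightmost):
  MOV R2, 35  → R2 = 35
  MOV R5, 42  → R5 = 42
  MOV R3, 85  → R3 = 85
  PUSH R5  → stack: [42]
  PUSH R2  → stack: [42, 35]
  PUSH R3  → stack: [42, 35, 85]
  POP R5  → R5 = 85, stack: [42, 35]
  POP R4  → R4 = 35, stack: [42]
  POP R3  → R3 = 42, stack: []
Final: R5 = 85

85


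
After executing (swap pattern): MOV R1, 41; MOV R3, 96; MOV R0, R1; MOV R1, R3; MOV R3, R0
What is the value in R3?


Register state trace (swap pattern):
  MOV R1, 41  → R1 = 41
  MOV R3, 96  → R3 = 96
  MOV R0, R1  → R0 = 41  (save R1)
  MOV R1, R3  → R1 = 96  (R1 gets R3's value)
  MOV R3, R0  → R3 = 41  (R3 gets saved value)
Final: R3 = 41

41


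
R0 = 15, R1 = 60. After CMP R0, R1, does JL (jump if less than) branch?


Trace:
  R0 = 15, R1 = 60
  CMP R0, R1  → compares 15 vs 60
  JL checks: is 15 less than 60?
  15 < 60, so condition is true
Branch taken: Yes

Yes


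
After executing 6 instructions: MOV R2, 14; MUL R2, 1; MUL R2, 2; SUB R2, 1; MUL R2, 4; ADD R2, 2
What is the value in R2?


Register state trace:
  MOV R2, 14  → R2 = 14
  MUL R2, 1  → R2 = 14 * 1 = 14
  MUL R2, 2  → R2 = 14 * 2 = 28
  SUB R2, 1  → R2 = 28 - 1 = 27
  MUL R2, 4  → R2 = 27 * 4 = 108
  ADD R2, 2  → R2 = 108 + 2 = 110
Final: R2 = 110

110


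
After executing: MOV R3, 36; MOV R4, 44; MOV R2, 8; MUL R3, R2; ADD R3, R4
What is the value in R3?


Register state trace:
  MOV R3, 36  → R3 = 36
  MOV R4, 44  → R4 = 44
  MOV R2, 8  → R2 = 8
  MUL R3, R2  → R3 = 36 * 8 = 288
  ADD R3, R4  → R3 = 288 + 44 = 332
Final: R3 = 332

332


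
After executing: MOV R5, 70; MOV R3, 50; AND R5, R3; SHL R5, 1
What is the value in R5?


Register state trace:
  MOV R5, 70  → R5 = 70 (0b01000110)
  MOV R3, 50  → R3 = 50 (0b00110010)
  AND R5, R3  → R5 = 70 AND 50 = 2 (0b00000010)
  SHL R5, 1  → R5 = 2 << 1 = 4
Final: R5 = 4

4


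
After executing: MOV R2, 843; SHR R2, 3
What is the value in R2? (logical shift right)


Register state trace:
  MOV R2, 843  → R2 = 843
  SHR R2, 3  → R2 = 843 >> 3 = 843 // 2^3 = 105
Final: R2 = 105

105


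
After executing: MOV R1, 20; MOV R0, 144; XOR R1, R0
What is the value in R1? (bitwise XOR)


Register state trace:
  MOV R1, 20  → R1 = 20 (0b00010100)
  MOV R0, 144  → R0 = 144 (0b10010000)
  XOR R1, R0  → R1 = 20 XOR 144 = 132 (0b10000100)
Final: R1 = 132

132


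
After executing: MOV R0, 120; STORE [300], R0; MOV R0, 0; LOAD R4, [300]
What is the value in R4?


Register and memory trace:
  MOV R0, 120  → R0 = 120
  STORE [300], R0  → mem[300] = 120
  MOV R0, 0  → R0 = 0
  LOAD R4, [300]  → R4 = mem[300] = 120
Final: R4 = 120

120


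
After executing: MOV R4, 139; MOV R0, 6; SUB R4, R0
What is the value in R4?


Register state trace:
  MOV R4, 139  → R4 = 139
  MOV R0, 6  → R0 = 6
  SUB R4, R0  → R4 = 139 - 6 = 133
Final: R4 = 133

133


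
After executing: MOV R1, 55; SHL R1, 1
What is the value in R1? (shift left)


Register state trace:
  MOV R1, 55  → R1 = 55
  SHL R1, 1  → R1 = 55 << 1 = 55 * 2^1 = 110
Final: R1 = 110

110


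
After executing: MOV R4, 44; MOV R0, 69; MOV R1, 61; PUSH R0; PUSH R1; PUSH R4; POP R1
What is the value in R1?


Stack trace (top is rightmost):
  MOV R4, 44  → R4 = 44
  MOV R0, 69  → R0 = 69
  MOV R1, 61  → R1 = 61
  PUSH R0  → stack: [69]
  PUSH R1  → stack: [69, 61]
  PUSH R4  → stack: [69, 61, 44]
  POP R1  → R1 = 44, stack: [69, 61]
Final: R1 = 44

44


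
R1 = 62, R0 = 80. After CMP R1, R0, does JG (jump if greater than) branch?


Trace:
  R1 = 62, R0 = 80
  CMP R1, R0  → compares 62 vs 80
  JG checks: is 62 greater than 80?
  62 < 80, so condition is false
Branch taken: No

No


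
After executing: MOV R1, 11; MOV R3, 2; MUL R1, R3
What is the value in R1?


Register state trace:
  MOV R1, 11  → R1 = 11
  MOV R3, 2  → R3 = 2
  MUL R1, R3  → R1 = 11 * 2 = 22
Final: R1 = 22

22


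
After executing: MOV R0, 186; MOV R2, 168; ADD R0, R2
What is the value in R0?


Register state trace:
  MOV R0, 186  → R0 = 186
  MOV R2, 168  → R2 = 168
  ADD R0, R2  → R0 = 186 + 168 = 354
Final: R0 = 354

354


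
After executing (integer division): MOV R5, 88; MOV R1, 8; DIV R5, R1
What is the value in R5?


Register state trace:
  MOV R5, 88  → R5 = 88
  MOV R1, 8  → R1 = 8
  DIV R5, R1  → R5 = 88 // 8 = 11
Final: R5 = 11

11


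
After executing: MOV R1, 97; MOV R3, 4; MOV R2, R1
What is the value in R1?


Register state trace:
  MOV R1, 97  → R1 = 97
  MOV R3, 4  → R3 = 4
  MOV R2, R1  → R2 = 97
Final: R1 = 97

97


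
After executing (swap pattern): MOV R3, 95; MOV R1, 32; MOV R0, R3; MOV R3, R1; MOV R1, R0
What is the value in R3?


Register state trace (swap pattern):
  MOV R3, 95  → R3 = 95
  MOV R1, 32  → R1 = 32
  MOV R0, R3  → R0 = 95  (save R3)
  MOV R3, R1  → R3 = 32  (R3 gets R1's value)
  MOV R1, R0  → R1 = 95  (R1 gets saved value)
Final: R3 = 32

32


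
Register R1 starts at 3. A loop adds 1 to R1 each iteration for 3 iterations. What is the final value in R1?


Starting value: R1 = 3
  Iter 1: R1 = 3 + 1 = 4
  Iter 2: R1 = 4 + 1 = 5
  Iter 3: R1 = 5 + 1 = 6
Final: R1 = 6

6


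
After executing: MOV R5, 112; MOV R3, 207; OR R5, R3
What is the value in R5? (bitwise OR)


Register state trace:
  MOV R5, 112  → R5 = 112 (0b01110000)
  MOV R3, 207  → R3 = 207 (0b11001111)
  OR R5, R3   → R5 = 112 OR 207 = 255 (0b11111111)
Final: R5 = 255

255


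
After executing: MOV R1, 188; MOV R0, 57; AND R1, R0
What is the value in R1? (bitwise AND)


Register state trace:
  MOV R1, 188  → R1 = 188 (0b10111100)
  MOV R0, 57  → R0 = 57 (0b00111001)
  AND R1, R0  → R1 = 188 AND 57 = 56 (0b00111000)
Final: R1 = 56

56


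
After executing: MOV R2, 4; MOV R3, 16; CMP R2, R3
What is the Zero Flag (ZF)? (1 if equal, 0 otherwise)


Register state trace:
  MOV R2, 4  → R2 = 4
  MOV R3, 16  → R3 = 16
  CMP R2, R3  → computes 4 - 16 = -12
  Result is nonzero, so values are not equal
ZF = 0

0


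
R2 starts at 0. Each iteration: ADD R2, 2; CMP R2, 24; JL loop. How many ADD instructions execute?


Loop trace (R2 starts at 0, target 24, step 2):
  ADD #1: R2 = 0 + 2 = 2  → 2 < 24, loop
  ADD #2: R2 = 2 + 2 = 4  → 4 < 24, loop
  ADD #3: R2 = 4 + 2 = 6  → 6 < 24, loop
  ADD #4: R2 = 6 + 2 = 8  → 8 < 24, loop
  ADD #5: R2 = 8 + 2 = 10  → 10 < 24, loop
  ADD #6: R2 = 10 + 2 = 12  → 12 < 24, loop
  ADD #7: R2 = 12 + 2 = 14  → 14 < 24, loop
  ADD #8: R2 = 14 + 2 = 16  → 16 < 24, loop
  ADD #9: R2 = 16 + 2 = 18  → 18 < 24, loop
  ADD #10: R2 = 18 + 2 = 20  → 20 < 24, loop
  ADD #11: R2 = 20 + 2 = 22  → 22 < 24, loop
  ADD #12: R2 = 22 + 2 = 24  → 24 >= 24, exit
Total ADD instructions: 12

12


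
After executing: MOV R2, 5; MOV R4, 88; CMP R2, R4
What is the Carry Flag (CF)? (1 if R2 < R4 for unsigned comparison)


Register state trace:
  MOV R2, 5  → R2 = 5
  MOV R4, 88  → R4 = 88
  CMP R2, R4  → unsigned 5 - 88: borrow occurs
  5 < 88, so CF = 1
CF = 1

1


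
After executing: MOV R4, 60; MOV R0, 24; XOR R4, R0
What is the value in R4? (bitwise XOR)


Register state trace:
  MOV R4, 60  → R4 = 60 (0b00111100)
  MOV R0, 24  → R0 = 24 (0b00011000)
  XOR R4, R0  → R4 = 60 XOR 24 = 36 (0b00100100)
Final: R4 = 36

36


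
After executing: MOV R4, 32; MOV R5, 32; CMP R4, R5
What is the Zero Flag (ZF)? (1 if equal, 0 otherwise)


Register state trace:
  MOV R4, 32  → R4 = 32
  MOV R5, 32  → R5 = 32
  CMP R4, R5  → computes 32 - 32 = 0
  Result is zero, so values are equal
ZF = 1

1


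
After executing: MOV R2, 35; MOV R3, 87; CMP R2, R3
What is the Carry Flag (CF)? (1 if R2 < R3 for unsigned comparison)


Register state trace:
  MOV R2, 35  → R2 = 35
  MOV R3, 87  → R3 = 87
  CMP R2, R3  → unsigned 35 - 87: borrow occurs
  35 < 87, so CF = 1
CF = 1

1


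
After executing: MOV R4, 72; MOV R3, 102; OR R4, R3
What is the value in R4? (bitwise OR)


Register state trace:
  MOV R4, 72  → R4 = 72 (0b01001000)
  MOV R3, 102  → R3 = 102 (0b01100110)
  OR R4, R3   → R4 = 72 OR 102 = 110 (0b01101110)
Final: R4 = 110

110


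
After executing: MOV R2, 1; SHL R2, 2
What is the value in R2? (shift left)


Register state trace:
  MOV R2, 1  → R2 = 1
  SHL R2, 2  → R2 = 1 << 2 = 1 * 2^2 = 4
Final: R2 = 4

4


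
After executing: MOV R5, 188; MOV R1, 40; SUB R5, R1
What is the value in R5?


Register state trace:
  MOV R5, 188  → R5 = 188
  MOV R1, 40  → R1 = 40
  SUB R5, R1  → R5 = 188 - 40 = 148
Final: R5 = 148

148


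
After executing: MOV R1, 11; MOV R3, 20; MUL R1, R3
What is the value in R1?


Register state trace:
  MOV R1, 11  → R1 = 11
  MOV R3, 20  → R3 = 20
  MUL R1, R3  → R1 = 11 * 20 = 220
Final: R1 = 220

220


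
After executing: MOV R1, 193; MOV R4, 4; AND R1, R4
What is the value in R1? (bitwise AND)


Register state trace:
  MOV R1, 193  → R1 = 193 (0b11000001)
  MOV R4, 4  → R4 = 4 (0b00000100)
  AND R1, R4  → R1 = 193 AND 4 = 0 (0b00000000)
Final: R1 = 0

0


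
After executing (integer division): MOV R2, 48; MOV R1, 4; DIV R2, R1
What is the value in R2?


Register state trace:
  MOV R2, 48  → R2 = 48
  MOV R1, 4  → R1 = 4
  DIV R2, R1  → R2 = 48 // 4 = 12
Final: R2 = 12

12


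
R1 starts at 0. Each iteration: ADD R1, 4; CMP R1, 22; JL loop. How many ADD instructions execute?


Loop trace (R1 starts at 0, target 22, step 4):
  ADD #1: R1 = 0 + 4 = 4  → 4 < 22, loop
  ADD #2: R1 = 4 + 4 = 8  → 8 < 22, loop
  ADD #3: R1 = 8 + 4 = 12  → 12 < 22, loop
  ADD #4: R1 = 12 + 4 = 16  → 16 < 22, loop
  ADD #5: R1 = 16 + 4 = 20  → 20 < 22, loop
  ADD #6: R1 = 20 + 4 = 24  → 24 >= 22, exit
Total ADD instructions: 6

6


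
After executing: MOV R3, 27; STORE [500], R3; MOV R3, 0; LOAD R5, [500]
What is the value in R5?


Register and memory trace:
  MOV R3, 27  → R3 = 27
  STORE [500], R3  → mem[500] = 27
  MOV R3, 0  → R3 = 0
  LOAD R5, [500]  → R5 = mem[500] = 27
Final: R5 = 27

27


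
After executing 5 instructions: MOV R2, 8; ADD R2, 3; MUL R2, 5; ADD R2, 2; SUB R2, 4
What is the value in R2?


Register state trace:
  MOV R2, 8  → R2 = 8
  ADD R2, 3  → R2 = 8 + 3 = 11
  MUL R2, 5  → R2 = 11 * 5 = 55
  ADD R2, 2  → R2 = 55 + 2 = 57
  SUB R2, 4  → R2 = 57 - 4 = 53
Final: R2 = 53

53


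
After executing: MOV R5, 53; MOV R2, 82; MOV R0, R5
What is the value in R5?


Register state trace:
  MOV R5, 53  → R5 = 53
  MOV R2, 82  → R2 = 82
  MOV R0, R5  → R0 = 53
Final: R5 = 53

53


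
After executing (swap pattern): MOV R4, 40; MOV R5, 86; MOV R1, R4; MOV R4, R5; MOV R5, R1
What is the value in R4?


Register state trace (swap pattern):
  MOV R4, 40  → R4 = 40
  MOV R5, 86  → R5 = 86
  MOV R1, R4  → R1 = 40  (save R4)
  MOV R4, R5  → R4 = 86  (R4 gets R5's value)
  MOV R5, R1  → R5 = 40  (R5 gets saved value)
Final: R4 = 86

86


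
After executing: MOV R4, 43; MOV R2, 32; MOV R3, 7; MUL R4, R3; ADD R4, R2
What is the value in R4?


Register state trace:
  MOV R4, 43  → R4 = 43
  MOV R2, 32  → R2 = 32
  MOV R3, 7  → R3 = 7
  MUL R4, R3  → R4 = 43 * 7 = 301
  ADD R4, R2  → R4 = 301 + 32 = 333
Final: R4 = 333

333


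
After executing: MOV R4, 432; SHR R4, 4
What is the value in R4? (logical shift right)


Register state trace:
  MOV R4, 432  → R4 = 432
  SHR R4, 4  → R4 = 432 >> 4 = 432 // 2^4 = 27
Final: R4 = 27

27


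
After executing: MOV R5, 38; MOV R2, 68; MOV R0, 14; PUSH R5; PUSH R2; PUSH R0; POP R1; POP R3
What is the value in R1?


Stack trace (top is rightmost):
  MOV R5, 38  → R5 = 38
  MOV R2, 68  → R2 = 68
  MOV R0, 14  → R0 = 14
  PUSH R5  → stack: [38]
  PUSH R2  → stack: [38, 68]
  PUSH R0  → stack: [38, 68, 14]
  POP R1  → R1 = 14, stack: [38, 68]
  POP R3  → R3 = 68, stack: [38]
Final: R1 = 14

14


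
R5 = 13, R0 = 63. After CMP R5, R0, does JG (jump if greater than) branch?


Trace:
  R5 = 13, R0 = 63
  CMP R5, R0  → compares 13 vs 63
  JG checks: is 13 greater than 63?
  13 < 63, so condition is false
Branch taken: No

No


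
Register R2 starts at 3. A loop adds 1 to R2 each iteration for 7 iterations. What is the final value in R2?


Starting value: R2 = 3
  Iter 1: R2 = 3 + 1 = 4
  Iter 2: R2 = 4 + 1 = 5
  Iter 3: R2 = 5 + 1 = 6
  Iter 4: R2 = 6 + 1 = 7
  Iter 5: R2 = 7 + 1 = 8
  Iter 6: R2 = 8 + 1 = 9
  Iter 7: R2 = 9 + 1 = 10
Final: R2 = 10

10


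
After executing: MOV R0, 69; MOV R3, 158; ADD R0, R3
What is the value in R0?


Register state trace:
  MOV R0, 69  → R0 = 69
  MOV R3, 158  → R3 = 158
  ADD R0, R3  → R0 = 69 + 158 = 227
Final: R0 = 227

227


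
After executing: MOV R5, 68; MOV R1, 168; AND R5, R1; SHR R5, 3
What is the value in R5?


Register state trace:
  MOV R5, 68  → R5 = 68 (0b01000100)
  MOV R1, 168  → R1 = 168 (0b10101000)
  AND R5, R1  → R5 = 68 AND 168 = 0 (0b00000000)
  SHR R5, 3  → R5 = 0 >> 3 = 0
Final: R5 = 0

0


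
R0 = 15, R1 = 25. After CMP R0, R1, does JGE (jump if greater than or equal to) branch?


Trace:
  R0 = 15, R1 = 25
  CMP R0, R1  → compares 15 vs 25
  JGE checks: is 15 greater than or equal to 25?
  15 < 25, so condition is false
Branch taken: No

No


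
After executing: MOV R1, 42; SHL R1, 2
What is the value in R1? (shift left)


Register state trace:
  MOV R1, 42  → R1 = 42
  SHL R1, 2  → R1 = 42 << 2 = 42 * 2^2 = 168
Final: R1 = 168

168


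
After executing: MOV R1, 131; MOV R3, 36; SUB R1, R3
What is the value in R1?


Register state trace:
  MOV R1, 131  → R1 = 131
  MOV R3, 36  → R3 = 36
  SUB R1, R3  → R1 = 131 - 36 = 95
Final: R1 = 95

95


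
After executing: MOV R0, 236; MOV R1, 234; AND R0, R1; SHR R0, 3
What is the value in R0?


Register state trace:
  MOV R0, 236  → R0 = 236 (0b11101100)
  MOV R1, 234  → R1 = 234 (0b11101010)
  AND R0, R1  → R0 = 236 AND 234 = 232 (0b11101000)
  SHR R0, 3  → R0 = 232 >> 3 = 29
Final: R0 = 29

29


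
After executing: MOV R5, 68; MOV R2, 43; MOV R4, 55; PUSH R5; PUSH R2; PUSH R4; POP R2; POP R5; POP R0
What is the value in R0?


Stack trace (top is rightmost):
  MOV R5, 68  → R5 = 68
  MOV R2, 43  → R2 = 43
  MOV R4, 55  → R4 = 55
  PUSH R5  → stack: [68]
  PUSH R2  → stack: [68, 43]
  PUSH R4  → stack: [68, 43, 55]
  POP R2  → R2 = 55, stack: [68, 43]
  POP R5  → R5 = 43, stack: [68]
  POP R0  → R0 = 68, stack: []
Final: R0 = 68

68


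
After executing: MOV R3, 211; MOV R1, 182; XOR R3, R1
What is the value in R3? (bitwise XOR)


Register state trace:
  MOV R3, 211  → R3 = 211 (0b11010011)
  MOV R1, 182  → R1 = 182 (0b10110110)
  XOR R3, R1  → R3 = 211 XOR 182 = 101 (0b01100101)
Final: R3 = 101

101


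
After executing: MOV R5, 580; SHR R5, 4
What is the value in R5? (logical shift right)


Register state trace:
  MOV R5, 580  → R5 = 580
  SHR R5, 4  → R5 = 580 >> 4 = 580 // 2^4 = 36
Final: R5 = 36

36


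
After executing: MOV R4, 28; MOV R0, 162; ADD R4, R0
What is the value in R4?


Register state trace:
  MOV R4, 28  → R4 = 28
  MOV R0, 162  → R0 = 162
  ADD R4, R0  → R4 = 28 + 162 = 190
Final: R4 = 190

190


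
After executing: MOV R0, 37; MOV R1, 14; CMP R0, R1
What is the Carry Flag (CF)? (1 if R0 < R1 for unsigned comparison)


Register state trace:
  MOV R0, 37  → R0 = 37
  MOV R1, 14  → R1 = 14
  CMP R0, R1  → unsigned 37 - 14: no borrow
  37 >= 14, so CF = 0
CF = 0

0


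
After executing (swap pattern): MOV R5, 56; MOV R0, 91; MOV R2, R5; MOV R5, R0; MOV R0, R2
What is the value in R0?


Register state trace (swap pattern):
  MOV R5, 56  → R5 = 56
  MOV R0, 91  → R0 = 91
  MOV R2, R5  → R2 = 56  (save R5)
  MOV R5, R0  → R5 = 91  (R5 gets R0's value)
  MOV R0, R2  → R0 = 56  (R0 gets saved value)
Final: R0 = 56

56


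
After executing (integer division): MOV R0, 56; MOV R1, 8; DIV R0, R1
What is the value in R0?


Register state trace:
  MOV R0, 56  → R0 = 56
  MOV R1, 8  → R1 = 8
  DIV R0, R1  → R0 = 56 // 8 = 7
Final: R0 = 7

7


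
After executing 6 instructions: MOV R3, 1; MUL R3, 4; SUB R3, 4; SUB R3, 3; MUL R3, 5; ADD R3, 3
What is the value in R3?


Register state trace:
  MOV R3, 1  → R3 = 1
  MUL R3, 4  → R3 = 1 * 4 = 4
  SUB R3, 4  → R3 = 4 - 4 = 0
  SUB R3, 3  → R3 = 0 - 3 = -3
  MUL R3, 5  → R3 = -3 * 5 = -15
  ADD R3, 3  → R3 = -15 + 3 = -12
Final: R3 = -12

-12


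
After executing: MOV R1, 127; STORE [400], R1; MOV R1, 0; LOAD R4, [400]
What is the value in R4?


Register and memory trace:
  MOV R1, 127  → R1 = 127
  STORE [400], R1  → mem[400] = 127
  MOV R1, 0  → R1 = 0
  LOAD R4, [400]  → R4 = mem[400] = 127
Final: R4 = 127

127


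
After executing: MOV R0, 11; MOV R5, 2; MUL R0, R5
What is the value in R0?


Register state trace:
  MOV R0, 11  → R0 = 11
  MOV R5, 2  → R5 = 2
  MUL R0, R5  → R0 = 11 * 2 = 22
Final: R0 = 22

22


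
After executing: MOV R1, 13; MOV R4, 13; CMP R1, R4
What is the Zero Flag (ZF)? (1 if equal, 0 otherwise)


Register state trace:
  MOV R1, 13  → R1 = 13
  MOV R4, 13  → R4 = 13
  CMP R1, R4  → computes 13 - 13 = 0
  Result is zero, so values are equal
ZF = 1

1


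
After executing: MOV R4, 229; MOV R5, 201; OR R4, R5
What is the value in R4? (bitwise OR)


Register state trace:
  MOV R4, 229  → R4 = 229 (0b11100101)
  MOV R5, 201  → R5 = 201 (0b11001001)
  OR R4, R5   → R4 = 229 OR 201 = 237 (0b11101101)
Final: R4 = 237

237


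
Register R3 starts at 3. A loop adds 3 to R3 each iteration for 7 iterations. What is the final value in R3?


Starting value: R3 = 3
  Iter 1: R3 = 3 + 3 = 6
  Iter 2: R3 = 6 + 3 = 9
  Iter 3: R3 = 9 + 3 = 12
  Iter 4: R3 = 12 + 3 = 15
  Iter 5: R3 = 15 + 3 = 18
  Iter 6: R3 = 18 + 3 = 21
  Iter 7: R3 = 21 + 3 = 24
Final: R3 = 24

24


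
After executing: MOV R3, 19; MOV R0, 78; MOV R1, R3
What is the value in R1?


Register state trace:
  MOV R3, 19  → R3 = 19
  MOV R0, 78  → R0 = 78
  MOV R1, R3  → R1 = 19
Final: R1 = 19

19


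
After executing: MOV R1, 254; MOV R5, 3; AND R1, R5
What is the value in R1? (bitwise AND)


Register state trace:
  MOV R1, 254  → R1 = 254 (0b11111110)
  MOV R5, 3  → R5 = 3 (0b00000011)
  AND R1, R5  → R1 = 254 AND 3 = 2 (0b00000010)
Final: R1 = 2

2


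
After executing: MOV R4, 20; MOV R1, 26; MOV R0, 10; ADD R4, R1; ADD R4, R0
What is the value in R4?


Register state trace:
  MOV R4, 20  → R4 = 20
  MOV R1, 26  → R1 = 26
  MOV R0, 10  → R0 = 10
  ADD R4, R1  → R4 = 20 + 26 = 46
  ADD R4, R0  → R4 = 46 + 10 = 56
Final: R4 = 56

56


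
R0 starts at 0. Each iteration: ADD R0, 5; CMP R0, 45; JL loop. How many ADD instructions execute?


Loop trace (R0 starts at 0, target 45, step 5):
  ADD #1: R0 = 0 + 5 = 5  → 5 < 45, loop
  ADD #2: R0 = 5 + 5 = 10  → 10 < 45, loop
  ADD #3: R0 = 10 + 5 = 15  → 15 < 45, loop
  ADD #4: R0 = 15 + 5 = 20  → 20 < 45, loop
  ADD #5: R0 = 20 + 5 = 25  → 25 < 45, loop
  ADD #6: R0 = 25 + 5 = 30  → 30 < 45, loop
  ADD #7: R0 = 30 + 5 = 35  → 35 < 45, loop
  ADD #8: R0 = 35 + 5 = 40  → 40 < 45, loop
  ADD #9: R0 = 40 + 5 = 45  → 45 >= 45, exit
Total ADD instructions: 9

9
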